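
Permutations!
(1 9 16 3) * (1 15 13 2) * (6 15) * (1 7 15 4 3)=[0, 9, 7, 6, 3, 5, 4, 15, 8, 16, 10, 11, 12, 2, 14, 13, 1]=(1 9 16)(2 7 15 13)(3 6 4)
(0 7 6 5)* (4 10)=[7, 1, 2, 3, 10, 0, 5, 6, 8, 9, 4]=(0 7 6 5)(4 10)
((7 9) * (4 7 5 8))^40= ((4 7 9 5 8))^40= (9)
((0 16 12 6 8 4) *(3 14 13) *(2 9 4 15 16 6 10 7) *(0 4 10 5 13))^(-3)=((0 6 8 15 16 12 5 13 3 14)(2 9 10 7))^(-3)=(0 13 16 6 3 12 8 14 5 15)(2 9 10 7)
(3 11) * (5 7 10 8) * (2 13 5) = (2 13 5 7 10 8)(3 11) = [0, 1, 13, 11, 4, 7, 6, 10, 2, 9, 8, 3, 12, 5]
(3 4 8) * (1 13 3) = (1 13 3 4 8) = [0, 13, 2, 4, 8, 5, 6, 7, 1, 9, 10, 11, 12, 3]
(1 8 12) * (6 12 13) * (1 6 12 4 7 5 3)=[0, 8, 2, 1, 7, 3, 4, 5, 13, 9, 10, 11, 6, 12]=(1 8 13 12 6 4 7 5 3)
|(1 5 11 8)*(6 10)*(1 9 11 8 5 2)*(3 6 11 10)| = 10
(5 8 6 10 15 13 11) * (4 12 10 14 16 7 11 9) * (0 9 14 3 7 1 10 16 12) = (0 9 4)(1 10 15 13 14 12 16)(3 7 11 5 8 6) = [9, 10, 2, 7, 0, 8, 3, 11, 6, 4, 15, 5, 16, 14, 12, 13, 1]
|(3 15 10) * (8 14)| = 6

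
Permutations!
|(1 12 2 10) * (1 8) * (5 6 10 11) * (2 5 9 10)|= 9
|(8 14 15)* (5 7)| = 6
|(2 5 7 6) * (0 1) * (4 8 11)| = 12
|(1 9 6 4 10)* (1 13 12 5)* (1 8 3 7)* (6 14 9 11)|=|(1 11 6 4 10 13 12 5 8 3 7)(9 14)|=22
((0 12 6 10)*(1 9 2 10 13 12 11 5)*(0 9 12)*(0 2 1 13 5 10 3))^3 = (0 9 6 2 11 1 5 3 10 12 13)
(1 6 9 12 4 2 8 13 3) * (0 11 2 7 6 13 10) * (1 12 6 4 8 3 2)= (0 11 1 13 2 3 12 8 10)(4 7)(6 9)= [11, 13, 3, 12, 7, 5, 9, 4, 10, 6, 0, 1, 8, 2]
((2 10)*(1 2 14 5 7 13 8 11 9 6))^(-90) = (1 9 8 7 14 2 6 11 13 5 10)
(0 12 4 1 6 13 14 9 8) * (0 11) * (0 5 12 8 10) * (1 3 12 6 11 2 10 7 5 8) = [1, 11, 10, 12, 3, 6, 13, 5, 2, 7, 0, 8, 4, 14, 9] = (0 1 11 8 2 10)(3 12 4)(5 6 13 14 9 7)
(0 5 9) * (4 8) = (0 5 9)(4 8) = [5, 1, 2, 3, 8, 9, 6, 7, 4, 0]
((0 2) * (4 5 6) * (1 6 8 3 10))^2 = ((0 2)(1 6 4 5 8 3 10))^2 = (1 4 8 10 6 5 3)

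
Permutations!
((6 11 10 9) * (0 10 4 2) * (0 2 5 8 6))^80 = (11)(0 9 10)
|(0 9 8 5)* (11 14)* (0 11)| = 6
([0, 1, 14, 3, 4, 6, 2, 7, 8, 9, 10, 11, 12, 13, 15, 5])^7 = (2 15 6 14 5)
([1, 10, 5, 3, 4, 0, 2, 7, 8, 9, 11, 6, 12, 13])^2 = (13)(0 10 6 5 1 11 2)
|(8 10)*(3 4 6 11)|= 4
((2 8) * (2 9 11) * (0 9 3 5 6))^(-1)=(0 6 5 3 8 2 11 9)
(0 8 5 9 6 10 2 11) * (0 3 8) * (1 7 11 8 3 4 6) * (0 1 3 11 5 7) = [1, 0, 8, 11, 6, 9, 10, 5, 7, 3, 2, 4] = (0 1)(2 8 7 5 9 3 11 4 6 10)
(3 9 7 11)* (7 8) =(3 9 8 7 11) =[0, 1, 2, 9, 4, 5, 6, 11, 7, 8, 10, 3]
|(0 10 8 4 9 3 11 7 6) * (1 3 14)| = 11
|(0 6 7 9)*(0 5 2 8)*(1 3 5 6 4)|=21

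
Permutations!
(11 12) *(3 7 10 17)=(3 7 10 17)(11 12)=[0, 1, 2, 7, 4, 5, 6, 10, 8, 9, 17, 12, 11, 13, 14, 15, 16, 3]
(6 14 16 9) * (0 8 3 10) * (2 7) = (0 8 3 10)(2 7)(6 14 16 9) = [8, 1, 7, 10, 4, 5, 14, 2, 3, 6, 0, 11, 12, 13, 16, 15, 9]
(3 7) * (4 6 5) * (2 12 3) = (2 12 3 7)(4 6 5) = [0, 1, 12, 7, 6, 4, 5, 2, 8, 9, 10, 11, 3]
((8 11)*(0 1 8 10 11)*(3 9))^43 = (0 1 8)(3 9)(10 11)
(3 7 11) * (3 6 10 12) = [0, 1, 2, 7, 4, 5, 10, 11, 8, 9, 12, 6, 3] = (3 7 11 6 10 12)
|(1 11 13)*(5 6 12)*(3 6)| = |(1 11 13)(3 6 12 5)| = 12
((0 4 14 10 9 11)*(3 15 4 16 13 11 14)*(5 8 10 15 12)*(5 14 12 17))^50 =(17)(0 13)(11 16)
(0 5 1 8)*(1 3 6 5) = (0 1 8)(3 6 5) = [1, 8, 2, 6, 4, 3, 5, 7, 0]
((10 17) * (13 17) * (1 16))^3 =(17)(1 16)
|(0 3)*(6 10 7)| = 6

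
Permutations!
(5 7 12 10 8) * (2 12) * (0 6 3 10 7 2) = (0 6 3 10 8 5 2 12 7) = [6, 1, 12, 10, 4, 2, 3, 0, 5, 9, 8, 11, 7]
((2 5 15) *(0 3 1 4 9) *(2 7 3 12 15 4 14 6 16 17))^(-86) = ((0 12 15 7 3 1 14 6 16 17 2 5 4 9))^(-86) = (0 4 2 16 14 3 15)(1 7 12 9 5 17 6)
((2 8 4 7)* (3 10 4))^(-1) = (2 7 4 10 3 8)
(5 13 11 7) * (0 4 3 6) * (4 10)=(0 10 4 3 6)(5 13 11 7)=[10, 1, 2, 6, 3, 13, 0, 5, 8, 9, 4, 7, 12, 11]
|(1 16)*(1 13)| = 3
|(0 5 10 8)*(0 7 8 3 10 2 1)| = 4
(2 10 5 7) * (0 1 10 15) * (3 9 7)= (0 1 10 5 3 9 7 2 15)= [1, 10, 15, 9, 4, 3, 6, 2, 8, 7, 5, 11, 12, 13, 14, 0]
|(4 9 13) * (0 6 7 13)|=|(0 6 7 13 4 9)|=6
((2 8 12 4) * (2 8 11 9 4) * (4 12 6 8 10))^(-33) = ((2 11 9 12)(4 10)(6 8))^(-33) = (2 12 9 11)(4 10)(6 8)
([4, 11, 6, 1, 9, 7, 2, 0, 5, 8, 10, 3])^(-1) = (0 7 5 8 9 4)(1 3 11)(2 6)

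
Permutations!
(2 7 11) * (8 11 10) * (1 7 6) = (1 7 10 8 11 2 6) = [0, 7, 6, 3, 4, 5, 1, 10, 11, 9, 8, 2]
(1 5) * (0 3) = (0 3)(1 5) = [3, 5, 2, 0, 4, 1]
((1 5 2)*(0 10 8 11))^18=(0 8)(10 11)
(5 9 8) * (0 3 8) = (0 3 8 5 9) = [3, 1, 2, 8, 4, 9, 6, 7, 5, 0]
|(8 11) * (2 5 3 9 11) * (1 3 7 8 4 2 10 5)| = |(1 3 9 11 4 2)(5 7 8 10)| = 12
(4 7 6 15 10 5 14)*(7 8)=[0, 1, 2, 3, 8, 14, 15, 6, 7, 9, 5, 11, 12, 13, 4, 10]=(4 8 7 6 15 10 5 14)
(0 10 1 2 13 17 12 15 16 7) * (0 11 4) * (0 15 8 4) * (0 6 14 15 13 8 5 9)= (0 10 1 2 8 4 13 17 12 5 9)(6 14 15 16 7 11)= [10, 2, 8, 3, 13, 9, 14, 11, 4, 0, 1, 6, 5, 17, 15, 16, 7, 12]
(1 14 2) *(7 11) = (1 14 2)(7 11) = [0, 14, 1, 3, 4, 5, 6, 11, 8, 9, 10, 7, 12, 13, 2]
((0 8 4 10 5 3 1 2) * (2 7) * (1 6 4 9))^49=(0 8 9 1 7 2)(3 5 10 4 6)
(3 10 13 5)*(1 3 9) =[0, 3, 2, 10, 4, 9, 6, 7, 8, 1, 13, 11, 12, 5] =(1 3 10 13 5 9)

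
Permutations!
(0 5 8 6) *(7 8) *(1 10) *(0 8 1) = (0 5 7 1 10)(6 8) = [5, 10, 2, 3, 4, 7, 8, 1, 6, 9, 0]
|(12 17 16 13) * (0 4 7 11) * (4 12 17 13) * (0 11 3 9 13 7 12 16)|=|(0 16 4 12 7 3 9 13 17)|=9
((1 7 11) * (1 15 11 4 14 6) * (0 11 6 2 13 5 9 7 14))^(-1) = ((0 11 15 6 1 14 2 13 5 9 7 4))^(-1) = (0 4 7 9 5 13 2 14 1 6 15 11)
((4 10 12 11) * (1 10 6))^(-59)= (1 10 12 11 4 6)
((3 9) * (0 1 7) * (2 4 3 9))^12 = (9)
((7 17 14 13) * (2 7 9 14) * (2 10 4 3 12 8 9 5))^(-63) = (2 14 12 10)(3 17 5 9)(4 7 13 8)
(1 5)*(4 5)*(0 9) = (0 9)(1 4 5) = [9, 4, 2, 3, 5, 1, 6, 7, 8, 0]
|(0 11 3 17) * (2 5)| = |(0 11 3 17)(2 5)| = 4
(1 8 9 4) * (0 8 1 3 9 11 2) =(0 8 11 2)(3 9 4) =[8, 1, 0, 9, 3, 5, 6, 7, 11, 4, 10, 2]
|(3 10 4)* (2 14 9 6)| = 12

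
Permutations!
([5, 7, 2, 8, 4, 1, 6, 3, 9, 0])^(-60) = (0 7 9 1 8 5 3)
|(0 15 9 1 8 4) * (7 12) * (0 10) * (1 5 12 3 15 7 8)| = |(0 7 3 15 9 5 12 8 4 10)| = 10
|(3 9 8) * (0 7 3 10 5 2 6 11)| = |(0 7 3 9 8 10 5 2 6 11)| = 10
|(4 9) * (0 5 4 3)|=5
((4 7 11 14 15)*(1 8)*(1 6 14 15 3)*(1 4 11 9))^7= (1 9 7 4 3 14 6 8)(11 15)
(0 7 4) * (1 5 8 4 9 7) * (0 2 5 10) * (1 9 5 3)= (0 9 7 5 8 4 2 3 1 10)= [9, 10, 3, 1, 2, 8, 6, 5, 4, 7, 0]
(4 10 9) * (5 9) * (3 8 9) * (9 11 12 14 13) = (3 8 11 12 14 13 9 4 10 5) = [0, 1, 2, 8, 10, 3, 6, 7, 11, 4, 5, 12, 14, 9, 13]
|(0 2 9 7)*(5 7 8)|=6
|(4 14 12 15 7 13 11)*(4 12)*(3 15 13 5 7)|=|(3 15)(4 14)(5 7)(11 12 13)|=6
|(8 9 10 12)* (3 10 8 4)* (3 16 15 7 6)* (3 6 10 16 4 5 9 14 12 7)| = 30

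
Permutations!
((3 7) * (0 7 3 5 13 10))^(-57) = (0 13 7 10 5)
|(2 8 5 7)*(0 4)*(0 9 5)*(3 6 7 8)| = |(0 4 9 5 8)(2 3 6 7)| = 20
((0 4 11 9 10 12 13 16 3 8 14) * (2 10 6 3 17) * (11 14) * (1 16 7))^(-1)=(0 14 4)(1 7 13 12 10 2 17 16)(3 6 9 11 8)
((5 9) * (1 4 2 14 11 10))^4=((1 4 2 14 11 10)(5 9))^4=(1 11 2)(4 10 14)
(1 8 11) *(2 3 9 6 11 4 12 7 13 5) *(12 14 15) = (1 8 4 14 15 12 7 13 5 2 3 9 6 11) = [0, 8, 3, 9, 14, 2, 11, 13, 4, 6, 10, 1, 7, 5, 15, 12]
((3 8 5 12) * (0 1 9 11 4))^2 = ((0 1 9 11 4)(3 8 5 12))^2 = (0 9 4 1 11)(3 5)(8 12)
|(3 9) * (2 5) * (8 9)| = |(2 5)(3 8 9)| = 6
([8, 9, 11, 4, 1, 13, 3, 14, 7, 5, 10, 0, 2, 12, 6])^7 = (0 1)(2 3)(4 11)(5 7)(6 12)(8 9)(13 14)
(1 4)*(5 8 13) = [0, 4, 2, 3, 1, 8, 6, 7, 13, 9, 10, 11, 12, 5] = (1 4)(5 8 13)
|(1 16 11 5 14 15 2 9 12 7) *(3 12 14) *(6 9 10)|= 42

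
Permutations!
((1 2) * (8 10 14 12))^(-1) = (1 2)(8 12 14 10)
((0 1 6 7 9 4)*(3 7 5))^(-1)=((0 1 6 5 3 7 9 4))^(-1)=(0 4 9 7 3 5 6 1)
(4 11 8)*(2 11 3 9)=(2 11 8 4 3 9)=[0, 1, 11, 9, 3, 5, 6, 7, 4, 2, 10, 8]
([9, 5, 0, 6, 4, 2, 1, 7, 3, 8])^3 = (0 3 5 9 6 2 8 1)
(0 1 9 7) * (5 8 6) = (0 1 9 7)(5 8 6) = [1, 9, 2, 3, 4, 8, 5, 0, 6, 7]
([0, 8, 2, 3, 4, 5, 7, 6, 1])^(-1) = [0, 8, 2, 3, 4, 5, 7, 6, 1]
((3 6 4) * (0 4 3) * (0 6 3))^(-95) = (0 4 6)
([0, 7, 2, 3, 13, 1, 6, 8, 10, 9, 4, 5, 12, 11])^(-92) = [0, 4, 2, 3, 1, 10, 6, 13, 11, 9, 5, 8, 12, 7]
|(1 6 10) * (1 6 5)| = |(1 5)(6 10)| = 2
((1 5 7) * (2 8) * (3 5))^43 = (1 7 5 3)(2 8)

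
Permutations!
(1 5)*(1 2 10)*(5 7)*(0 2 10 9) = [2, 7, 9, 3, 4, 10, 6, 5, 8, 0, 1] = (0 2 9)(1 7 5 10)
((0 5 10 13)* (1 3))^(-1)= (0 13 10 5)(1 3)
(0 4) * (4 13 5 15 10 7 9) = (0 13 5 15 10 7 9 4) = [13, 1, 2, 3, 0, 15, 6, 9, 8, 4, 7, 11, 12, 5, 14, 10]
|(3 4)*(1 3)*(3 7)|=4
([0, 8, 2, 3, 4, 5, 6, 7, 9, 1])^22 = [0, 8, 2, 3, 4, 5, 6, 7, 9, 1]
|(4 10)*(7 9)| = 2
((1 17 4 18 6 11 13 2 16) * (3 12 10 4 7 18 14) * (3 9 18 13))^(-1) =((1 17 7 13 2 16)(3 12 10 4 14 9 18 6 11))^(-1) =(1 16 2 13 7 17)(3 11 6 18 9 14 4 10 12)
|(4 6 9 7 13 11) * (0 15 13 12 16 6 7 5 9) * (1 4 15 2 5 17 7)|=|(0 2 5 9 17 7 12 16 6)(1 4)(11 15 13)|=18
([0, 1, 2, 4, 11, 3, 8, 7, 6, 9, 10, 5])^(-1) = (3 5 11 4)(6 8)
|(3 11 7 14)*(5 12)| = 4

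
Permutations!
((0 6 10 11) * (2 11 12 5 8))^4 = ((0 6 10 12 5 8 2 11))^4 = (0 5)(2 10)(6 8)(11 12)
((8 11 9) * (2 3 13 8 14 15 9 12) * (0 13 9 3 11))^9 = (3 9 14 15)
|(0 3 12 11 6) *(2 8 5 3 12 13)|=20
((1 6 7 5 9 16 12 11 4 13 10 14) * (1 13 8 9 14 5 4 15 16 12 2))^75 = ((1 6 7 4 8 9 12 11 15 16 2)(5 14 13 10))^75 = (1 16 11 9 4 6 2 15 12 8 7)(5 10 13 14)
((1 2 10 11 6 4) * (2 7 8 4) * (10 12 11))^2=(1 8)(2 11)(4 7)(6 12)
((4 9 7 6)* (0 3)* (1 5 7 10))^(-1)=(0 3)(1 10 9 4 6 7 5)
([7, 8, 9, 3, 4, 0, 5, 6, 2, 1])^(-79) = [7, 8, 9, 3, 4, 0, 5, 6, 2, 1]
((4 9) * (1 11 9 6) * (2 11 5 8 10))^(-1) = (1 6 4 9 11 2 10 8 5)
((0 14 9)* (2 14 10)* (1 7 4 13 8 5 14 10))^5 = ((0 1 7 4 13 8 5 14 9)(2 10))^5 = (0 8 1 5 7 14 4 9 13)(2 10)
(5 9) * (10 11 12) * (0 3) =[3, 1, 2, 0, 4, 9, 6, 7, 8, 5, 11, 12, 10] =(0 3)(5 9)(10 11 12)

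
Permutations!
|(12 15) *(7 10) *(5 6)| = 2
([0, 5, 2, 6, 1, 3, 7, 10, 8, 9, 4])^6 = [0, 4, 2, 5, 10, 1, 3, 6, 8, 9, 7]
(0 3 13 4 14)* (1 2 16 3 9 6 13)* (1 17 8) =[9, 2, 16, 17, 14, 5, 13, 7, 1, 6, 10, 11, 12, 4, 0, 15, 3, 8] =(0 9 6 13 4 14)(1 2 16 3 17 8)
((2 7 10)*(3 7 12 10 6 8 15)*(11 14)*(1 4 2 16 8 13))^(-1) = (1 13 6 7 3 15 8 16 10 12 2 4)(11 14)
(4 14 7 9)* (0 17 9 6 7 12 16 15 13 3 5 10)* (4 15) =(0 17 9 15 13 3 5 10)(4 14 12 16)(6 7) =[17, 1, 2, 5, 14, 10, 7, 6, 8, 15, 0, 11, 16, 3, 12, 13, 4, 9]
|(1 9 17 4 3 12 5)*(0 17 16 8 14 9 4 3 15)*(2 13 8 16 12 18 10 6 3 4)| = |(0 17 4 15)(1 2 13 8 14 9 12 5)(3 18 10 6)| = 8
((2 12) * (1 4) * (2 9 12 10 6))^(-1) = ((1 4)(2 10 6)(9 12))^(-1) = (1 4)(2 6 10)(9 12)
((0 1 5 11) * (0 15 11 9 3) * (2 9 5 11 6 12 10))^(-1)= (0 3 9 2 10 12 6 15 11 1)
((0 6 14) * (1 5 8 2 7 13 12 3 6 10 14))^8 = (0 14 10)(1 6 3 12 13 7 2 8 5) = ((0 10 14)(1 5 8 2 7 13 12 3 6))^8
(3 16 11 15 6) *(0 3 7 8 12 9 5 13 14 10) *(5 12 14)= (0 3 16 11 15 6 7 8 14 10)(5 13)(9 12)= [3, 1, 2, 16, 4, 13, 7, 8, 14, 12, 0, 15, 9, 5, 10, 6, 11]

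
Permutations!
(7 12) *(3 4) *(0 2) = (0 2)(3 4)(7 12) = [2, 1, 0, 4, 3, 5, 6, 12, 8, 9, 10, 11, 7]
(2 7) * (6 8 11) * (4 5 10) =(2 7)(4 5 10)(6 8 11) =[0, 1, 7, 3, 5, 10, 8, 2, 11, 9, 4, 6]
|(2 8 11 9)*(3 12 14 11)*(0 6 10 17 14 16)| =12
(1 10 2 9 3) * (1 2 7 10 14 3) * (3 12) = (1 14 12 3 2 9)(7 10) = [0, 14, 9, 2, 4, 5, 6, 10, 8, 1, 7, 11, 3, 13, 12]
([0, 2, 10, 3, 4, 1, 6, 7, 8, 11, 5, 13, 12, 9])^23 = (1 5 10 2)(9 13 11)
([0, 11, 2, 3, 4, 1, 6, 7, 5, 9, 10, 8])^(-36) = [0, 1, 2, 3, 4, 5, 6, 7, 8, 9, 10, 11]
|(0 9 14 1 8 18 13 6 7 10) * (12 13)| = 11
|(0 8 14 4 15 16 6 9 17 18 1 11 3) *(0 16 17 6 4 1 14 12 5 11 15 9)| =|(0 8 12 5 11 3 16 4 9 6)(1 15 17 18 14)| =10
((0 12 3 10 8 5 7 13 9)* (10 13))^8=((0 12 3 13 9)(5 7 10 8))^8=(0 13 12 9 3)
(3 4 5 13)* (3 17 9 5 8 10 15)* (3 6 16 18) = (3 4 8 10 15 6 16 18)(5 13 17 9) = [0, 1, 2, 4, 8, 13, 16, 7, 10, 5, 15, 11, 12, 17, 14, 6, 18, 9, 3]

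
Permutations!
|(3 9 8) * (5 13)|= |(3 9 8)(5 13)|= 6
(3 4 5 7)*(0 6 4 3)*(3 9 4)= [6, 1, 2, 9, 5, 7, 3, 0, 8, 4]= (0 6 3 9 4 5 7)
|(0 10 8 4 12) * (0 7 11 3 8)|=6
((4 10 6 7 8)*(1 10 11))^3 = ((1 10 6 7 8 4 11))^3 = (1 7 11 6 4 10 8)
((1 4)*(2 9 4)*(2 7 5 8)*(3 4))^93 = ((1 7 5 8 2 9 3 4))^93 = (1 9 5 4 2 7 3 8)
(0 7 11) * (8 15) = [7, 1, 2, 3, 4, 5, 6, 11, 15, 9, 10, 0, 12, 13, 14, 8] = (0 7 11)(8 15)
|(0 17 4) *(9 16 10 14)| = 12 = |(0 17 4)(9 16 10 14)|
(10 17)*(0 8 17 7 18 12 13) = (0 8 17 10 7 18 12 13) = [8, 1, 2, 3, 4, 5, 6, 18, 17, 9, 7, 11, 13, 0, 14, 15, 16, 10, 12]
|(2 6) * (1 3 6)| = 4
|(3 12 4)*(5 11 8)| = |(3 12 4)(5 11 8)| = 3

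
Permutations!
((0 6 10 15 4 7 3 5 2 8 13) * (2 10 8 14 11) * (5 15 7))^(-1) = (0 13 8 6)(2 11 14)(3 7 10 5 4 15)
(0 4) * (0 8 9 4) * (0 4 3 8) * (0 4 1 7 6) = [1, 7, 2, 8, 4, 5, 0, 6, 9, 3] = (0 1 7 6)(3 8 9)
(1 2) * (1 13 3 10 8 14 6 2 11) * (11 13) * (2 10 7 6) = (1 13 3 7 6 10 8 14 2 11) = [0, 13, 11, 7, 4, 5, 10, 6, 14, 9, 8, 1, 12, 3, 2]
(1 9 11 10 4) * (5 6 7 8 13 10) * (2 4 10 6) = (1 9 11 5 2 4)(6 7 8 13) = [0, 9, 4, 3, 1, 2, 7, 8, 13, 11, 10, 5, 12, 6]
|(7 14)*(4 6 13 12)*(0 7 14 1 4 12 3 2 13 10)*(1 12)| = |(14)(0 7 12 1 4 6 10)(2 13 3)| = 21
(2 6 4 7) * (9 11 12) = (2 6 4 7)(9 11 12) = [0, 1, 6, 3, 7, 5, 4, 2, 8, 11, 10, 12, 9]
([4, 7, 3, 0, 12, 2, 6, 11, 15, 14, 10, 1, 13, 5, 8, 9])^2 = (0 12 5 3 4 13 2)(1 11 7)(8 9)(14 15)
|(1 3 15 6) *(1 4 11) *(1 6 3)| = |(3 15)(4 11 6)| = 6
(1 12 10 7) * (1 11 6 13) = (1 12 10 7 11 6 13) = [0, 12, 2, 3, 4, 5, 13, 11, 8, 9, 7, 6, 10, 1]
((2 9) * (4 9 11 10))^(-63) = ((2 11 10 4 9))^(-63) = (2 10 9 11 4)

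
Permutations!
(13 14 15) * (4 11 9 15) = [0, 1, 2, 3, 11, 5, 6, 7, 8, 15, 10, 9, 12, 14, 4, 13] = (4 11 9 15 13 14)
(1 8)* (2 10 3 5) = [0, 8, 10, 5, 4, 2, 6, 7, 1, 9, 3] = (1 8)(2 10 3 5)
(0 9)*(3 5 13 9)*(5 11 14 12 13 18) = (0 3 11 14 12 13 9)(5 18) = [3, 1, 2, 11, 4, 18, 6, 7, 8, 0, 10, 14, 13, 9, 12, 15, 16, 17, 5]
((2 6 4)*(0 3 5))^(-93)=((0 3 5)(2 6 4))^(-93)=(6)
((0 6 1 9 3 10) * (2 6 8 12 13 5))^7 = ((0 8 12 13 5 2 6 1 9 3 10))^7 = (0 1 13 10 6 12 3 2 8 9 5)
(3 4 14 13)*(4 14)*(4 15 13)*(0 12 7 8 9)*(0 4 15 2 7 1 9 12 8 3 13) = (0 8 12 1 9 4 2 7 3 14 15) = [8, 9, 7, 14, 2, 5, 6, 3, 12, 4, 10, 11, 1, 13, 15, 0]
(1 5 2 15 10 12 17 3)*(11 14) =[0, 5, 15, 1, 4, 2, 6, 7, 8, 9, 12, 14, 17, 13, 11, 10, 16, 3] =(1 5 2 15 10 12 17 3)(11 14)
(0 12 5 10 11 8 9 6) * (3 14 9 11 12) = (0 3 14 9 6)(5 10 12)(8 11) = [3, 1, 2, 14, 4, 10, 0, 7, 11, 6, 12, 8, 5, 13, 9]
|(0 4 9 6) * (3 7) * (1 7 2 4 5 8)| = |(0 5 8 1 7 3 2 4 9 6)| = 10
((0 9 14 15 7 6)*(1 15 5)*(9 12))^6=(0 15 14)(1 9 6)(5 12 7)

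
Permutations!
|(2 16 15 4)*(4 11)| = |(2 16 15 11 4)| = 5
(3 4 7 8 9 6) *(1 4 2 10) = (1 4 7 8 9 6 3 2 10) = [0, 4, 10, 2, 7, 5, 3, 8, 9, 6, 1]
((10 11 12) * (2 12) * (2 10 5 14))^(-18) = (2 5)(12 14)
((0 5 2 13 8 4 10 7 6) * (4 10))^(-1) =(0 6 7 10 8 13 2 5)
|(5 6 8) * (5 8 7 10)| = |(5 6 7 10)| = 4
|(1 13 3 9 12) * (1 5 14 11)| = |(1 13 3 9 12 5 14 11)| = 8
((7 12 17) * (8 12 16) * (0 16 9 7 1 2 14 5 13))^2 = (0 8 17 2 5)(1 14 13 16 12)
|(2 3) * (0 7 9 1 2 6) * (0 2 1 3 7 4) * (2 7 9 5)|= |(0 4)(2 9 3 6 7 5)|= 6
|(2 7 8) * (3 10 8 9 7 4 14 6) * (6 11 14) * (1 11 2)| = 18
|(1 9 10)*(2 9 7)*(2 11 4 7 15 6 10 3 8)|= |(1 15 6 10)(2 9 3 8)(4 7 11)|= 12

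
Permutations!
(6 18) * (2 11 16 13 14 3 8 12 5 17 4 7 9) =(2 11 16 13 14 3 8 12 5 17 4 7 9)(6 18) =[0, 1, 11, 8, 7, 17, 18, 9, 12, 2, 10, 16, 5, 14, 3, 15, 13, 4, 6]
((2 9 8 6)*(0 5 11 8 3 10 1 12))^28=(0 9 5 3 11 10 8 1 6 12 2)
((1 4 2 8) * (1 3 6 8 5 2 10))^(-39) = ((1 4 10)(2 5)(3 6 8))^(-39) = (10)(2 5)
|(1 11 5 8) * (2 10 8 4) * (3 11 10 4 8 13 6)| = 8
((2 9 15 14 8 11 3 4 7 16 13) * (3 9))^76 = ((2 3 4 7 16 13)(8 11 9 15 14))^76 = (2 16 4)(3 13 7)(8 11 9 15 14)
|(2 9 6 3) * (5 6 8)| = |(2 9 8 5 6 3)| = 6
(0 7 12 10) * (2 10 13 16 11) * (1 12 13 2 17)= (0 7 13 16 11 17 1 12 2 10)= [7, 12, 10, 3, 4, 5, 6, 13, 8, 9, 0, 17, 2, 16, 14, 15, 11, 1]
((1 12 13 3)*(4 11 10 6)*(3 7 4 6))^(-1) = (1 3 10 11 4 7 13 12)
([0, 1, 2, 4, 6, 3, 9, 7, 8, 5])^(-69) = (3 4 6 9 5)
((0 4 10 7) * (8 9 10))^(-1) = ((0 4 8 9 10 7))^(-1) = (0 7 10 9 8 4)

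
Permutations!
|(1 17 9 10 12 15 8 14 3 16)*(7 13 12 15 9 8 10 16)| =|(1 17 8 14 3 7 13 12 9 16)(10 15)| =10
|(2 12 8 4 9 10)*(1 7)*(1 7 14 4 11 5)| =10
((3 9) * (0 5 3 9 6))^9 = ((9)(0 5 3 6))^9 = (9)(0 5 3 6)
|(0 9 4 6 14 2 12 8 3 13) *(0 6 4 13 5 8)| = 21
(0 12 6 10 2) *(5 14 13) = (0 12 6 10 2)(5 14 13) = [12, 1, 0, 3, 4, 14, 10, 7, 8, 9, 2, 11, 6, 5, 13]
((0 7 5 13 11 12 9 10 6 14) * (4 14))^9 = (0 4 10 12 13 7 14 6 9 11 5)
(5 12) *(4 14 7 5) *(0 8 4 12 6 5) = (0 8 4 14 7)(5 6) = [8, 1, 2, 3, 14, 6, 5, 0, 4, 9, 10, 11, 12, 13, 7]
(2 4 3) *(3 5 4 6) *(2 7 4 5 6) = (3 7 4 6) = [0, 1, 2, 7, 6, 5, 3, 4]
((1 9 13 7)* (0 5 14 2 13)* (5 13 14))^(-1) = (0 9 1 7 13)(2 14)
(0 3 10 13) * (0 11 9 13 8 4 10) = (0 3)(4 10 8)(9 13 11) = [3, 1, 2, 0, 10, 5, 6, 7, 4, 13, 8, 9, 12, 11]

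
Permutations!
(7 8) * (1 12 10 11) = (1 12 10 11)(7 8) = [0, 12, 2, 3, 4, 5, 6, 8, 7, 9, 11, 1, 10]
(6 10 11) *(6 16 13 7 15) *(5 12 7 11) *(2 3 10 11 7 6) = (2 3 10 5 12 6 11 16 13 7 15) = [0, 1, 3, 10, 4, 12, 11, 15, 8, 9, 5, 16, 6, 7, 14, 2, 13]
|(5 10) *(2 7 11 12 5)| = |(2 7 11 12 5 10)| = 6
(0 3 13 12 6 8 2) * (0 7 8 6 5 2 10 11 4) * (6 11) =(0 3 13 12 5 2 7 8 10 6 11 4) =[3, 1, 7, 13, 0, 2, 11, 8, 10, 9, 6, 4, 5, 12]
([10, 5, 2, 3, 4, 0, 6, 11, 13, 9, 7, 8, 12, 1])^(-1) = (0 5 1 13 8 11 7 10)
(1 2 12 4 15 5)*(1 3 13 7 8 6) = [0, 2, 12, 13, 15, 3, 1, 8, 6, 9, 10, 11, 4, 7, 14, 5] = (1 2 12 4 15 5 3 13 7 8 6)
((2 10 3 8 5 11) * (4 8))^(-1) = (2 11 5 8 4 3 10)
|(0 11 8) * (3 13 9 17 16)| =|(0 11 8)(3 13 9 17 16)| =15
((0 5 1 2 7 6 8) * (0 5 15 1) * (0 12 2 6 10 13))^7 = ((0 15 1 6 8 5 12 2 7 10 13))^7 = (0 2 6 13 12 1 10 5 15 7 8)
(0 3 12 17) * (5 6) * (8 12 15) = (0 3 15 8 12 17)(5 6) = [3, 1, 2, 15, 4, 6, 5, 7, 12, 9, 10, 11, 17, 13, 14, 8, 16, 0]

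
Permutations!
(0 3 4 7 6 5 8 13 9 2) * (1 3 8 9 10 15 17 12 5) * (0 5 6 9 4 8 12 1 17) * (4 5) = (0 12 6 17 1 3 8 13 10 15)(2 4 7 9) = [12, 3, 4, 8, 7, 5, 17, 9, 13, 2, 15, 11, 6, 10, 14, 0, 16, 1]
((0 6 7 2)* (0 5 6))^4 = ((2 5 6 7))^4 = (7)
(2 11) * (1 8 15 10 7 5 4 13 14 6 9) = (1 8 15 10 7 5 4 13 14 6 9)(2 11) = [0, 8, 11, 3, 13, 4, 9, 5, 15, 1, 7, 2, 12, 14, 6, 10]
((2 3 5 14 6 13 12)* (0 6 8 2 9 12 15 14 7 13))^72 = ((0 6)(2 3 5 7 13 15 14 8)(9 12))^72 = (15)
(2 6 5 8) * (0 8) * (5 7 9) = (0 8 2 6 7 9 5) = [8, 1, 6, 3, 4, 0, 7, 9, 2, 5]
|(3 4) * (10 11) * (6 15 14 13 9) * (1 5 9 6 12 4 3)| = |(1 5 9 12 4)(6 15 14 13)(10 11)| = 20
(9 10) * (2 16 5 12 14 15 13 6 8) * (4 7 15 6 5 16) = (16)(2 4 7 15 13 5 12 14 6 8)(9 10) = [0, 1, 4, 3, 7, 12, 8, 15, 2, 10, 9, 11, 14, 5, 6, 13, 16]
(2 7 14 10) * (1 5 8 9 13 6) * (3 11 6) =[0, 5, 7, 11, 4, 8, 1, 14, 9, 13, 2, 6, 12, 3, 10] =(1 5 8 9 13 3 11 6)(2 7 14 10)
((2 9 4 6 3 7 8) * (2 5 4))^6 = (9)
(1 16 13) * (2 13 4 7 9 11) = [0, 16, 13, 3, 7, 5, 6, 9, 8, 11, 10, 2, 12, 1, 14, 15, 4] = (1 16 4 7 9 11 2 13)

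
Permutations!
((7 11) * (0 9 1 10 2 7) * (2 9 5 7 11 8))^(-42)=(11)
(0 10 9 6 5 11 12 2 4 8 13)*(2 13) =[10, 1, 4, 3, 8, 11, 5, 7, 2, 6, 9, 12, 13, 0] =(0 10 9 6 5 11 12 13)(2 4 8)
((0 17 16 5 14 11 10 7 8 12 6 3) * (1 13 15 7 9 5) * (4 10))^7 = (0 8 1 3 7 16 6 15 17 12 13)(4 10 9 5 14 11)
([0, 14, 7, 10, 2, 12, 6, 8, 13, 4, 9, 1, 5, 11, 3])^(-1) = [0, 11, 4, 14, 9, 12, 6, 2, 7, 10, 3, 13, 5, 8, 1]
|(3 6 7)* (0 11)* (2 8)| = 6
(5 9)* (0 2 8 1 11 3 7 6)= (0 2 8 1 11 3 7 6)(5 9)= [2, 11, 8, 7, 4, 9, 0, 6, 1, 5, 10, 3]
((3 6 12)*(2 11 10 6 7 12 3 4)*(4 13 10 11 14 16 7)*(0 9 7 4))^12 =(16)(0 13)(3 12)(6 7)(9 10)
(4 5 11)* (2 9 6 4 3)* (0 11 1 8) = [11, 8, 9, 2, 5, 1, 4, 7, 0, 6, 10, 3] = (0 11 3 2 9 6 4 5 1 8)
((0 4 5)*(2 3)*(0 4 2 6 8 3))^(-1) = (0 2)(3 8 6)(4 5)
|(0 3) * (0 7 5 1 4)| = |(0 3 7 5 1 4)| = 6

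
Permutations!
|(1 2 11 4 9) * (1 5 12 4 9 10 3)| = 9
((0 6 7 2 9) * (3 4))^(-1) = (0 9 2 7 6)(3 4) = ((0 6 7 2 9)(3 4))^(-1)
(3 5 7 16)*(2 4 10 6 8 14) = (2 4 10 6 8 14)(3 5 7 16) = [0, 1, 4, 5, 10, 7, 8, 16, 14, 9, 6, 11, 12, 13, 2, 15, 3]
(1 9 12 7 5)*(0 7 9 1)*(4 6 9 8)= [7, 1, 2, 3, 6, 0, 9, 5, 4, 12, 10, 11, 8]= (0 7 5)(4 6 9 12 8)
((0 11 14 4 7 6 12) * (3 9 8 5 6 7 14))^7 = ((0 11 3 9 8 5 6 12)(4 14))^7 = (0 12 6 5 8 9 3 11)(4 14)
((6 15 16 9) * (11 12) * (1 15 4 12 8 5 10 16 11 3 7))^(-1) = ((1 15 11 8 5 10 16 9 6 4 12 3 7))^(-1) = (1 7 3 12 4 6 9 16 10 5 8 11 15)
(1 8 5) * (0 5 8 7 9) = (0 5 1 7 9) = [5, 7, 2, 3, 4, 1, 6, 9, 8, 0]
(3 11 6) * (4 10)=(3 11 6)(4 10)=[0, 1, 2, 11, 10, 5, 3, 7, 8, 9, 4, 6]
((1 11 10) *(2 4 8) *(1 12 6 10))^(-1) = (1 11)(2 8 4)(6 12 10)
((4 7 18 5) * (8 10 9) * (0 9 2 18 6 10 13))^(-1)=((0 9 8 13)(2 18 5 4 7 6 10))^(-1)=(0 13 8 9)(2 10 6 7 4 5 18)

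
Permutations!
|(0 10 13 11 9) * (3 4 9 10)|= 12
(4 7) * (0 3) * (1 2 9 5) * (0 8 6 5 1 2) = (0 3 8 6 5 2 9 1)(4 7) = [3, 0, 9, 8, 7, 2, 5, 4, 6, 1]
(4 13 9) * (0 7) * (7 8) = (0 8 7)(4 13 9) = [8, 1, 2, 3, 13, 5, 6, 0, 7, 4, 10, 11, 12, 9]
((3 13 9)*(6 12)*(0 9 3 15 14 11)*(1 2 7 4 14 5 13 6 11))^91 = (0 9 15 5 13 3 6 12 11)(1 2 7 4 14)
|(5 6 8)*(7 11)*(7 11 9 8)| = |(11)(5 6 7 9 8)| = 5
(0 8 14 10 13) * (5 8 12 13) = [12, 1, 2, 3, 4, 8, 6, 7, 14, 9, 5, 11, 13, 0, 10] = (0 12 13)(5 8 14 10)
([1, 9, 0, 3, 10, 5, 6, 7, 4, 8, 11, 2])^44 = [4, 10, 8, 3, 0, 5, 6, 7, 2, 11, 1, 9]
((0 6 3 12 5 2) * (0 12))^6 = ((0 6 3)(2 12 5))^6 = (12)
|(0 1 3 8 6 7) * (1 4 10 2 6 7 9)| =10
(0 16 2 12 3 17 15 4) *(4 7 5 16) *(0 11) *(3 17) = (0 4 11)(2 12 17 15 7 5 16) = [4, 1, 12, 3, 11, 16, 6, 5, 8, 9, 10, 0, 17, 13, 14, 7, 2, 15]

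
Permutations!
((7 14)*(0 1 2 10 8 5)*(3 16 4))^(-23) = ((0 1 2 10 8 5)(3 16 4)(7 14))^(-23) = (0 1 2 10 8 5)(3 16 4)(7 14)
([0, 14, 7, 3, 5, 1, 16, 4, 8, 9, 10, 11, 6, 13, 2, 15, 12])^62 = (1 2 4)(5 14 7)(6 12 16)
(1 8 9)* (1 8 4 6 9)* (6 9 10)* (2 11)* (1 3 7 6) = (1 4 9 8 3 7 6 10)(2 11) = [0, 4, 11, 7, 9, 5, 10, 6, 3, 8, 1, 2]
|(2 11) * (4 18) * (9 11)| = 6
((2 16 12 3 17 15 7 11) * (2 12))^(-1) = (2 16)(3 12 11 7 15 17)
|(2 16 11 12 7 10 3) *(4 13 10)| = 9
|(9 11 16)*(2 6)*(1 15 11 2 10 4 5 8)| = 11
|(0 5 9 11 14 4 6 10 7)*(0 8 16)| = 11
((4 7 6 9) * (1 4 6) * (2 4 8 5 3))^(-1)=(1 7 4 2 3 5 8)(6 9)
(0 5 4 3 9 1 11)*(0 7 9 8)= (0 5 4 3 8)(1 11 7 9)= [5, 11, 2, 8, 3, 4, 6, 9, 0, 1, 10, 7]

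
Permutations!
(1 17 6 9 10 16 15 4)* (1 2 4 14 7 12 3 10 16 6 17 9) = (17)(1 9 16 15 14 7 12 3 10 6)(2 4) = [0, 9, 4, 10, 2, 5, 1, 12, 8, 16, 6, 11, 3, 13, 7, 14, 15, 17]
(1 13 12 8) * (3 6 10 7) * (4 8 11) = (1 13 12 11 4 8)(3 6 10 7) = [0, 13, 2, 6, 8, 5, 10, 3, 1, 9, 7, 4, 11, 12]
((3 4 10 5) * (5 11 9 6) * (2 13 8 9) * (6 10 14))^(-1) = ((2 13 8 9 10 11)(3 4 14 6 5))^(-1) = (2 11 10 9 8 13)(3 5 6 14 4)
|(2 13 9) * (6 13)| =|(2 6 13 9)| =4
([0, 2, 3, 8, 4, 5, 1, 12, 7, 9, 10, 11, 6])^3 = [0, 8, 7, 12, 4, 5, 3, 1, 6, 9, 10, 11, 2]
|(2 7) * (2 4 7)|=|(4 7)|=2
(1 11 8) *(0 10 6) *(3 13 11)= (0 10 6)(1 3 13 11 8)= [10, 3, 2, 13, 4, 5, 0, 7, 1, 9, 6, 8, 12, 11]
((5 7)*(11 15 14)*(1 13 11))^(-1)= (1 14 15 11 13)(5 7)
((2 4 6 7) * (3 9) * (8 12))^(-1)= (2 7 6 4)(3 9)(8 12)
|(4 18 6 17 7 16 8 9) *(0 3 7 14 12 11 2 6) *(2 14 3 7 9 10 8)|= 30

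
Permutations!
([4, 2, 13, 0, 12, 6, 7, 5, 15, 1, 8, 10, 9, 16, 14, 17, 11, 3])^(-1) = (0 3 17 15 8 10 11 16 13 2 1 9 12 4)(5 7 6)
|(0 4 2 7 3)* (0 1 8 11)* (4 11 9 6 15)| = |(0 11)(1 8 9 6 15 4 2 7 3)| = 18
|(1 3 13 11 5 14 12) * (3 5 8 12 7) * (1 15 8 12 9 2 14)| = 10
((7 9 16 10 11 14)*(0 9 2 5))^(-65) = (0 2 14 10 9 5 7 11 16)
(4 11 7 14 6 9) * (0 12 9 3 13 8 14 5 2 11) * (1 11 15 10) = (0 12 9 4)(1 11 7 5 2 15 10)(3 13 8 14 6) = [12, 11, 15, 13, 0, 2, 3, 5, 14, 4, 1, 7, 9, 8, 6, 10]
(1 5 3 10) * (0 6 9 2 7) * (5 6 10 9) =(0 10 1 6 5 3 9 2 7) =[10, 6, 7, 9, 4, 3, 5, 0, 8, 2, 1]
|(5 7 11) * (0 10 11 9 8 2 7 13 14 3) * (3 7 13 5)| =|(0 10 11 3)(2 13 14 7 9 8)| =12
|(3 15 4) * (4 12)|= |(3 15 12 4)|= 4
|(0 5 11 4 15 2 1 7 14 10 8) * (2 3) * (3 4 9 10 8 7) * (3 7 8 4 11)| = |(0 5 3 2 1 7 14 4 15 11 9 10 8)| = 13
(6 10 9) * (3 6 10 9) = (3 6 9 10) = [0, 1, 2, 6, 4, 5, 9, 7, 8, 10, 3]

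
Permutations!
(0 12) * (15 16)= [12, 1, 2, 3, 4, 5, 6, 7, 8, 9, 10, 11, 0, 13, 14, 16, 15]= (0 12)(15 16)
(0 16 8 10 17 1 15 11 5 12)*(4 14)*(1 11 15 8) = (0 16 1 8 10 17 11 5 12)(4 14) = [16, 8, 2, 3, 14, 12, 6, 7, 10, 9, 17, 5, 0, 13, 4, 15, 1, 11]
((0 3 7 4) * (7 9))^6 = (0 3 9 7 4)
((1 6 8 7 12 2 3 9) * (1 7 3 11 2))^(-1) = (1 12 7 9 3 8 6)(2 11)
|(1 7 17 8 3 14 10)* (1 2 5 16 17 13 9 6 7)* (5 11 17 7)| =|(2 11 17 8 3 14 10)(5 16 7 13 9 6)| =42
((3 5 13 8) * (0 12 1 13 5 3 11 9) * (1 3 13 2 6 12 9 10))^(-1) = (0 9)(1 10 11 8 13 3 12 6 2)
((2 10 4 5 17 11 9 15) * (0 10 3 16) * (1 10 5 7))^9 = (17)(1 10 4 7)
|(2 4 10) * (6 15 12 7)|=12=|(2 4 10)(6 15 12 7)|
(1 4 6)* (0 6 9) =[6, 4, 2, 3, 9, 5, 1, 7, 8, 0] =(0 6 1 4 9)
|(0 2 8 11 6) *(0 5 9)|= 7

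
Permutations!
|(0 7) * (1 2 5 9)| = 4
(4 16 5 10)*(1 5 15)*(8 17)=[0, 5, 2, 3, 16, 10, 6, 7, 17, 9, 4, 11, 12, 13, 14, 1, 15, 8]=(1 5 10 4 16 15)(8 17)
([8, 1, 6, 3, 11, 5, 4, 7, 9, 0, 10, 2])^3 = (2 11 4 6)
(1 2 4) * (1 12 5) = (1 2 4 12 5) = [0, 2, 4, 3, 12, 1, 6, 7, 8, 9, 10, 11, 5]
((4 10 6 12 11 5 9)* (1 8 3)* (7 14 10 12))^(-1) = (1 3 8)(4 9 5 11 12)(6 10 14 7)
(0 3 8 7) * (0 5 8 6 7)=(0 3 6 7 5 8)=[3, 1, 2, 6, 4, 8, 7, 5, 0]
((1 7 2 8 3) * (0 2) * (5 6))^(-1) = (0 7 1 3 8 2)(5 6)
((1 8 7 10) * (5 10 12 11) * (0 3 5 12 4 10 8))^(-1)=(0 1 10 4 7 8 5 3)(11 12)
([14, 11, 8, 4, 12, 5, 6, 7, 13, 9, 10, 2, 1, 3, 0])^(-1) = [14, 12, 11, 13, 3, 5, 6, 7, 2, 9, 10, 1, 4, 8, 0]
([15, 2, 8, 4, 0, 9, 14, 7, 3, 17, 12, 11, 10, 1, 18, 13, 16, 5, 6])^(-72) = (18)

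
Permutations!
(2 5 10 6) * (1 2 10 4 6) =(1 2 5 4 6 10) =[0, 2, 5, 3, 6, 4, 10, 7, 8, 9, 1]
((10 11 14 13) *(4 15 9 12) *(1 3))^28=((1 3)(4 15 9 12)(10 11 14 13))^28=(15)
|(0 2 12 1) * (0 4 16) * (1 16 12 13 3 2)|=15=|(0 1 4 12 16)(2 13 3)|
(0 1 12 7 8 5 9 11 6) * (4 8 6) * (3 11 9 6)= (0 1 12 7 3 11 4 8 5 6)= [1, 12, 2, 11, 8, 6, 0, 3, 5, 9, 10, 4, 7]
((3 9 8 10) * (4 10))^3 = (3 4 9 10 8)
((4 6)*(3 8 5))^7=((3 8 5)(4 6))^7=(3 8 5)(4 6)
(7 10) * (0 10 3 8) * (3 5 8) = [10, 1, 2, 3, 4, 8, 6, 5, 0, 9, 7] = (0 10 7 5 8)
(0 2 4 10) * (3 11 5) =[2, 1, 4, 11, 10, 3, 6, 7, 8, 9, 0, 5] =(0 2 4 10)(3 11 5)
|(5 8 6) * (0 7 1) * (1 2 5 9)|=8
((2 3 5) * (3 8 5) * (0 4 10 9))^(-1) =((0 4 10 9)(2 8 5))^(-1) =(0 9 10 4)(2 5 8)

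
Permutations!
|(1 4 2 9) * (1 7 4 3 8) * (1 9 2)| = 6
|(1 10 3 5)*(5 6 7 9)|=7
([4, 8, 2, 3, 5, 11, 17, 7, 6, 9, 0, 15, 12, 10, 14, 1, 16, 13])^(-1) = (0 10 13 17 6 8 1 15 11 5 4)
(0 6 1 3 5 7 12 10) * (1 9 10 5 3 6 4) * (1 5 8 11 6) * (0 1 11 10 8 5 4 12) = [12, 11, 2, 3, 4, 7, 9, 0, 10, 8, 1, 6, 5] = (0 12 5 7)(1 11 6 9 8 10)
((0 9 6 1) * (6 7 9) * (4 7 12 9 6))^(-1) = (0 1 6 7 4)(9 12) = ((0 4 7 6 1)(9 12))^(-1)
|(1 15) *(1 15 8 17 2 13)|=|(1 8 17 2 13)|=5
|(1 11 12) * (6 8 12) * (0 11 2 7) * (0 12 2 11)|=7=|(1 11 6 8 2 7 12)|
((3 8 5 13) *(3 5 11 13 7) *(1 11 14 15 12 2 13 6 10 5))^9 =((1 11 6 10 5 7 3 8 14 15 12 2 13))^9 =(1 15 7 11 12 3 6 2 8 10 13 14 5)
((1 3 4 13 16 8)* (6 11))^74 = ((1 3 4 13 16 8)(6 11))^74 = (1 4 16)(3 13 8)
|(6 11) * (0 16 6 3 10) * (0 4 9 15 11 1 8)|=|(0 16 6 1 8)(3 10 4 9 15 11)|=30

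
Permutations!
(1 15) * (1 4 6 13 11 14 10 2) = (1 15 4 6 13 11 14 10 2) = [0, 15, 1, 3, 6, 5, 13, 7, 8, 9, 2, 14, 12, 11, 10, 4]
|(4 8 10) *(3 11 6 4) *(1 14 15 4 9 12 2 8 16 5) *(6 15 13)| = 15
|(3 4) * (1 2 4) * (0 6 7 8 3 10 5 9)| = 11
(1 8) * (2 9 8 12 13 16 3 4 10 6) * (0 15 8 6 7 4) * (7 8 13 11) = (0 15 13 16 3)(1 12 11 7 4 10 8)(2 9 6) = [15, 12, 9, 0, 10, 5, 2, 4, 1, 6, 8, 7, 11, 16, 14, 13, 3]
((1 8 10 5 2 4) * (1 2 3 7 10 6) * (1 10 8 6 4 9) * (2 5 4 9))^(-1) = (1 9 8 7 3 5 4 10 6)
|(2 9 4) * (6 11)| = |(2 9 4)(6 11)| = 6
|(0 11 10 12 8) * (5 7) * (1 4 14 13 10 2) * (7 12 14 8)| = |(0 11 2 1 4 8)(5 12 7)(10 14 13)| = 6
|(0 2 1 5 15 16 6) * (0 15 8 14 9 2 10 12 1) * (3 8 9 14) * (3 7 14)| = |(0 10 12 1 5 9 2)(3 8 7 14)(6 15 16)| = 84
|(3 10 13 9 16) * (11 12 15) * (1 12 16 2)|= 10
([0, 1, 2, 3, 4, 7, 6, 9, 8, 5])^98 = (5 9 7)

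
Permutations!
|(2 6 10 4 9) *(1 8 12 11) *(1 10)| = |(1 8 12 11 10 4 9 2 6)| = 9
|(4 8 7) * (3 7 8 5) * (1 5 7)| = 6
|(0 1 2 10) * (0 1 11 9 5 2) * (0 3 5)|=15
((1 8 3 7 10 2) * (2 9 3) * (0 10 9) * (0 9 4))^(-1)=(0 4 7 3 9 10)(1 2 8)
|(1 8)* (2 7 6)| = 6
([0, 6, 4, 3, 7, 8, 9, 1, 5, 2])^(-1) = [0, 7, 9, 3, 2, 8, 1, 4, 5, 6]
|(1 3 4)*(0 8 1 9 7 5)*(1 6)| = |(0 8 6 1 3 4 9 7 5)| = 9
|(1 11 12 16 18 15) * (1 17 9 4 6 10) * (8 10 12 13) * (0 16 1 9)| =|(0 16 18 15 17)(1 11 13 8 10 9 4 6 12)| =45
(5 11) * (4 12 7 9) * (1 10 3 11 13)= (1 10 3 11 5 13)(4 12 7 9)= [0, 10, 2, 11, 12, 13, 6, 9, 8, 4, 3, 5, 7, 1]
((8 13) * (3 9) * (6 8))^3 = ((3 9)(6 8 13))^3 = (13)(3 9)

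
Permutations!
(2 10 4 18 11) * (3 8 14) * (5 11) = (2 10 4 18 5 11)(3 8 14) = [0, 1, 10, 8, 18, 11, 6, 7, 14, 9, 4, 2, 12, 13, 3, 15, 16, 17, 5]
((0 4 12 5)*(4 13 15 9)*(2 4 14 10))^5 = ((0 13 15 9 14 10 2 4 12 5))^5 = (0 10)(2 13)(4 15)(5 14)(9 12)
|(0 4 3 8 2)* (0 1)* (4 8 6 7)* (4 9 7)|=|(0 8 2 1)(3 6 4)(7 9)|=12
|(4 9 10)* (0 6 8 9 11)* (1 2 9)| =|(0 6 8 1 2 9 10 4 11)| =9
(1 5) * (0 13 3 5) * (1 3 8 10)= (0 13 8 10 1)(3 5)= [13, 0, 2, 5, 4, 3, 6, 7, 10, 9, 1, 11, 12, 8]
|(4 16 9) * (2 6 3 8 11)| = |(2 6 3 8 11)(4 16 9)| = 15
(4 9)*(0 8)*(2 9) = (0 8)(2 9 4) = [8, 1, 9, 3, 2, 5, 6, 7, 0, 4]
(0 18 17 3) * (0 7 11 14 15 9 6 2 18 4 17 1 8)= (0 4 17 3 7 11 14 15 9 6 2 18 1 8)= [4, 8, 18, 7, 17, 5, 2, 11, 0, 6, 10, 14, 12, 13, 15, 9, 16, 3, 1]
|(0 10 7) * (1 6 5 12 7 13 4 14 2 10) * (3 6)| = 35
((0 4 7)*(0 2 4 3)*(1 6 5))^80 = ((0 3)(1 6 5)(2 4 7))^80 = (1 5 6)(2 7 4)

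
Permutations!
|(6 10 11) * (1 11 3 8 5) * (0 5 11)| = |(0 5 1)(3 8 11 6 10)| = 15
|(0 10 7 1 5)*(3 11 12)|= 15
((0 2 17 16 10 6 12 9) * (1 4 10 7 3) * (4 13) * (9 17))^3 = (1 10 17 3 4 12 7 13 6 16)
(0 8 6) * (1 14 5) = (0 8 6)(1 14 5) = [8, 14, 2, 3, 4, 1, 0, 7, 6, 9, 10, 11, 12, 13, 5]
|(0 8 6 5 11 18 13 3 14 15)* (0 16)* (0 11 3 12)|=12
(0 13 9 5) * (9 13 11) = [11, 1, 2, 3, 4, 0, 6, 7, 8, 5, 10, 9, 12, 13] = (13)(0 11 9 5)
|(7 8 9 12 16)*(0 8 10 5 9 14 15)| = 12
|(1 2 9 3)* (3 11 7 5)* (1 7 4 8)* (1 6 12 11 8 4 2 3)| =12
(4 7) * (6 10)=(4 7)(6 10)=[0, 1, 2, 3, 7, 5, 10, 4, 8, 9, 6]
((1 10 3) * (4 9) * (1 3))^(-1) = ((1 10)(4 9))^(-1) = (1 10)(4 9)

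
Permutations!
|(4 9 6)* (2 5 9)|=5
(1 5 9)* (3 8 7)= [0, 5, 2, 8, 4, 9, 6, 3, 7, 1]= (1 5 9)(3 8 7)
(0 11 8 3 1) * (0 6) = [11, 6, 2, 1, 4, 5, 0, 7, 3, 9, 10, 8] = (0 11 8 3 1 6)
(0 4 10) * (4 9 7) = (0 9 7 4 10) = [9, 1, 2, 3, 10, 5, 6, 4, 8, 7, 0]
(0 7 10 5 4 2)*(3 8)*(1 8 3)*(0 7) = (1 8)(2 7 10 5 4) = [0, 8, 7, 3, 2, 4, 6, 10, 1, 9, 5]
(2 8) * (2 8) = [0, 1, 2, 3, 4, 5, 6, 7, 8] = (8)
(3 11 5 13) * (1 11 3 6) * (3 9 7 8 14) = [0, 11, 2, 9, 4, 13, 1, 8, 14, 7, 10, 5, 12, 6, 3] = (1 11 5 13 6)(3 9 7 8 14)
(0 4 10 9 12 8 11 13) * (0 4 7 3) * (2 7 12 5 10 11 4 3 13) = (0 12 8 4 11 2 7 13 3)(5 10 9) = [12, 1, 7, 0, 11, 10, 6, 13, 4, 5, 9, 2, 8, 3]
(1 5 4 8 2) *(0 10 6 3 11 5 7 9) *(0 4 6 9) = (0 10 9 4 8 2 1 7)(3 11 5 6) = [10, 7, 1, 11, 8, 6, 3, 0, 2, 4, 9, 5]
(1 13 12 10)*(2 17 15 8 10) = (1 13 12 2 17 15 8 10) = [0, 13, 17, 3, 4, 5, 6, 7, 10, 9, 1, 11, 2, 12, 14, 8, 16, 15]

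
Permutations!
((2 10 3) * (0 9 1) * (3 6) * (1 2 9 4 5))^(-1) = ((0 4 5 1)(2 10 6 3 9))^(-1) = (0 1 5 4)(2 9 3 6 10)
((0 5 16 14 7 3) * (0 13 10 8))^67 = (0 7 8 14 10 16 13 5 3)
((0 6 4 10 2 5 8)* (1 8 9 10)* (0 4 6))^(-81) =((1 8 4)(2 5 9 10))^(-81) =(2 10 9 5)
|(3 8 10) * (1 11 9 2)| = 12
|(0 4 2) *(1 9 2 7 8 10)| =|(0 4 7 8 10 1 9 2)| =8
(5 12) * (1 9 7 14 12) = (1 9 7 14 12 5) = [0, 9, 2, 3, 4, 1, 6, 14, 8, 7, 10, 11, 5, 13, 12]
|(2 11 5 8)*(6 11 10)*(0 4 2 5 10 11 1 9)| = 8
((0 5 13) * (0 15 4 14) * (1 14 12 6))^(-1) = ((0 5 13 15 4 12 6 1 14))^(-1) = (0 14 1 6 12 4 15 13 5)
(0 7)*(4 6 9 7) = [4, 1, 2, 3, 6, 5, 9, 0, 8, 7] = (0 4 6 9 7)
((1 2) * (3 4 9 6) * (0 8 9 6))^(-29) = (0 8 9)(1 2)(3 4 6)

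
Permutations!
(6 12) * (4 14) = (4 14)(6 12) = [0, 1, 2, 3, 14, 5, 12, 7, 8, 9, 10, 11, 6, 13, 4]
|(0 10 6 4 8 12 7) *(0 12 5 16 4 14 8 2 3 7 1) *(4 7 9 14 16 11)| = |(0 10 6 16 7 12 1)(2 3 9 14 8 5 11 4)| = 56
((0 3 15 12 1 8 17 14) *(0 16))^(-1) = ((0 3 15 12 1 8 17 14 16))^(-1) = (0 16 14 17 8 1 12 15 3)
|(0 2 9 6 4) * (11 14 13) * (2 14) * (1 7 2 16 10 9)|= |(0 14 13 11 16 10 9 6 4)(1 7 2)|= 9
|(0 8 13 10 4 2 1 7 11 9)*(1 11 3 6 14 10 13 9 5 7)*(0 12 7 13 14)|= 7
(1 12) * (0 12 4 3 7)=[12, 4, 2, 7, 3, 5, 6, 0, 8, 9, 10, 11, 1]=(0 12 1 4 3 7)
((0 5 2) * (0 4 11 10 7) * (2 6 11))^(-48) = (11)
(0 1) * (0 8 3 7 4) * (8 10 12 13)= (0 1 10 12 13 8 3 7 4)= [1, 10, 2, 7, 0, 5, 6, 4, 3, 9, 12, 11, 13, 8]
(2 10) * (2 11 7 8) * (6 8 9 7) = (2 10 11 6 8)(7 9) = [0, 1, 10, 3, 4, 5, 8, 9, 2, 7, 11, 6]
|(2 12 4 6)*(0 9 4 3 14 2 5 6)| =12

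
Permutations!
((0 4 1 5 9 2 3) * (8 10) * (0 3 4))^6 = (10)(1 5 9 2 4)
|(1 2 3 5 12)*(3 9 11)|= |(1 2 9 11 3 5 12)|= 7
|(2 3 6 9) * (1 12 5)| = 12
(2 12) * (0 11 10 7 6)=(0 11 10 7 6)(2 12)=[11, 1, 12, 3, 4, 5, 0, 6, 8, 9, 7, 10, 2]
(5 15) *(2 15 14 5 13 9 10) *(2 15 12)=(2 12)(5 14)(9 10 15 13)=[0, 1, 12, 3, 4, 14, 6, 7, 8, 10, 15, 11, 2, 9, 5, 13]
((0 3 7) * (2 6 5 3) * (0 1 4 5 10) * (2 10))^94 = ((0 10)(1 4 5 3 7)(2 6))^94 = (10)(1 7 3 5 4)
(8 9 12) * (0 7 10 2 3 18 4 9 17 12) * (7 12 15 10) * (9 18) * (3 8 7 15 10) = (0 12 7 15 3 9)(2 8 17 10)(4 18) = [12, 1, 8, 9, 18, 5, 6, 15, 17, 0, 2, 11, 7, 13, 14, 3, 16, 10, 4]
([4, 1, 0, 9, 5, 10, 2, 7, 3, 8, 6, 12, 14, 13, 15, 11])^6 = (11 14)(12 15)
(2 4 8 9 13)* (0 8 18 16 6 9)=(0 8)(2 4 18 16 6 9 13)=[8, 1, 4, 3, 18, 5, 9, 7, 0, 13, 10, 11, 12, 2, 14, 15, 6, 17, 16]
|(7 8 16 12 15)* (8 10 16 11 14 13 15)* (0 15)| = |(0 15 7 10 16 12 8 11 14 13)| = 10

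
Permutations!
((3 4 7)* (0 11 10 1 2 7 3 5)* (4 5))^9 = ((0 11 10 1 2 7 4 3 5))^9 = (11)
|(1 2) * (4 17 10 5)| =4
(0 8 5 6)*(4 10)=[8, 1, 2, 3, 10, 6, 0, 7, 5, 9, 4]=(0 8 5 6)(4 10)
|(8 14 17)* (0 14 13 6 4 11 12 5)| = 10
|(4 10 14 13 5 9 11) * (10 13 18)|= |(4 13 5 9 11)(10 14 18)|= 15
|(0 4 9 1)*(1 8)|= 5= |(0 4 9 8 1)|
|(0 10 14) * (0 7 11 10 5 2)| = |(0 5 2)(7 11 10 14)| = 12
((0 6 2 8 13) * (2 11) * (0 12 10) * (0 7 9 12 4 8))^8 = (4 13 8)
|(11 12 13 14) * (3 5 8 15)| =|(3 5 8 15)(11 12 13 14)| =4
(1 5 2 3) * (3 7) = (1 5 2 7 3) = [0, 5, 7, 1, 4, 2, 6, 3]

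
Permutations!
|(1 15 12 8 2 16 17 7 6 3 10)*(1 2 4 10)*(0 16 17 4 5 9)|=15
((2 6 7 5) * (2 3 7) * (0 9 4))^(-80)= ((0 9 4)(2 6)(3 7 5))^(-80)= (0 9 4)(3 7 5)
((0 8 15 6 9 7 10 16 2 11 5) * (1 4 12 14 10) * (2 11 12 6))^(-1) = ((0 8 15 2 12 14 10 16 11 5)(1 4 6 9 7))^(-1) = (0 5 11 16 10 14 12 2 15 8)(1 7 9 6 4)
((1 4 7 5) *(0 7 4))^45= (0 7 5 1)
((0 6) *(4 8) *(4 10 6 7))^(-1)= (0 6 10 8 4 7)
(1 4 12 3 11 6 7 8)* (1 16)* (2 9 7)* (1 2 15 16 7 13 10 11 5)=(1 4 12 3 5)(2 9 13 10 11 6 15 16)(7 8)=[0, 4, 9, 5, 12, 1, 15, 8, 7, 13, 11, 6, 3, 10, 14, 16, 2]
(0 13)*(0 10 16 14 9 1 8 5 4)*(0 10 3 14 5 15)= [13, 8, 2, 14, 10, 4, 6, 7, 15, 1, 16, 11, 12, 3, 9, 0, 5]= (0 13 3 14 9 1 8 15)(4 10 16 5)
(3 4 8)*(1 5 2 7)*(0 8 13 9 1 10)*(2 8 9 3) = [9, 5, 7, 4, 13, 8, 6, 10, 2, 1, 0, 11, 12, 3] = (0 9 1 5 8 2 7 10)(3 4 13)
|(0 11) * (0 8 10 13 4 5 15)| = 8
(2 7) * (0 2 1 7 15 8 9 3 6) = (0 2 15 8 9 3 6)(1 7) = [2, 7, 15, 6, 4, 5, 0, 1, 9, 3, 10, 11, 12, 13, 14, 8]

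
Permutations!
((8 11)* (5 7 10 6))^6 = ((5 7 10 6)(8 11))^6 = (11)(5 10)(6 7)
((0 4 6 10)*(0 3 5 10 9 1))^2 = ((0 4 6 9 1)(3 5 10))^2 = (0 6 1 4 9)(3 10 5)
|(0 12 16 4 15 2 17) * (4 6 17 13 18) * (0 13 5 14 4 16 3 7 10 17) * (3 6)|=|(0 12 6)(2 5 14 4 15)(3 7 10 17 13 18 16)|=105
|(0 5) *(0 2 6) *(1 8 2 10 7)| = |(0 5 10 7 1 8 2 6)| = 8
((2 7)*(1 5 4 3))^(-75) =(1 5 4 3)(2 7) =((1 5 4 3)(2 7))^(-75)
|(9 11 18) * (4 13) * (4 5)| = |(4 13 5)(9 11 18)| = 3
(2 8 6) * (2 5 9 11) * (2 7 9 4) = (2 8 6 5 4)(7 9 11) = [0, 1, 8, 3, 2, 4, 5, 9, 6, 11, 10, 7]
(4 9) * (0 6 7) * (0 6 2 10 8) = (0 2 10 8)(4 9)(6 7) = [2, 1, 10, 3, 9, 5, 7, 6, 0, 4, 8]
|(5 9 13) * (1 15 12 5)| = |(1 15 12 5 9 13)| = 6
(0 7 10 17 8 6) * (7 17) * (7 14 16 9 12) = (0 17 8 6)(7 10 14 16 9 12) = [17, 1, 2, 3, 4, 5, 0, 10, 6, 12, 14, 11, 7, 13, 16, 15, 9, 8]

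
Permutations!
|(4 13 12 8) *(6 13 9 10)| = |(4 9 10 6 13 12 8)| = 7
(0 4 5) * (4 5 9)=[5, 1, 2, 3, 9, 0, 6, 7, 8, 4]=(0 5)(4 9)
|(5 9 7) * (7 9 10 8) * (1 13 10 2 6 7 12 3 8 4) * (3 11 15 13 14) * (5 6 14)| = |(1 5 2 14 3 8 12 11 15 13 10 4)(6 7)| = 12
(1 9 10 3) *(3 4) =[0, 9, 2, 1, 3, 5, 6, 7, 8, 10, 4] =(1 9 10 4 3)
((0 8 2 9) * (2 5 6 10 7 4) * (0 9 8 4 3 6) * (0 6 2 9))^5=((0 4 9)(2 8 5 6 10 7 3))^5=(0 9 4)(2 7 6 8 3 10 5)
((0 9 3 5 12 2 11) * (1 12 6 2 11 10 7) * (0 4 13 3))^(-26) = (1 6 4 7 5 11 10 3 12 2 13)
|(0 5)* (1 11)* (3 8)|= 2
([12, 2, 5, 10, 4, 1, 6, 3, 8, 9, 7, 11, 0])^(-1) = (0 12)(1 5 2)(3 7 10)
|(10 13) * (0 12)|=|(0 12)(10 13)|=2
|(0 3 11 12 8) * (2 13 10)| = 15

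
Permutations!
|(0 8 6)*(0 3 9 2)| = 6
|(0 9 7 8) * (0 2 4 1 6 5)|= |(0 9 7 8 2 4 1 6 5)|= 9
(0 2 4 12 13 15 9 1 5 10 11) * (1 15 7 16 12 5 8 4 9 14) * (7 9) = (0 2 7 16 12 13 9 15 14 1 8 4 5 10 11) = [2, 8, 7, 3, 5, 10, 6, 16, 4, 15, 11, 0, 13, 9, 1, 14, 12]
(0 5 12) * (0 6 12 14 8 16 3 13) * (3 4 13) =(0 5 14 8 16 4 13)(6 12) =[5, 1, 2, 3, 13, 14, 12, 7, 16, 9, 10, 11, 6, 0, 8, 15, 4]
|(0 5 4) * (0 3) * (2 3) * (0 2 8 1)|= 10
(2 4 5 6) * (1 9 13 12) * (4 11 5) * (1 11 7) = [0, 9, 7, 3, 4, 6, 2, 1, 8, 13, 10, 5, 11, 12] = (1 9 13 12 11 5 6 2 7)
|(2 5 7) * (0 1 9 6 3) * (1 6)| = |(0 6 3)(1 9)(2 5 7)| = 6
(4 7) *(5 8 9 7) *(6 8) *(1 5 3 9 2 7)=[0, 5, 7, 9, 3, 6, 8, 4, 2, 1]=(1 5 6 8 2 7 4 3 9)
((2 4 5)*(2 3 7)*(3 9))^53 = (2 7 3 9 5 4)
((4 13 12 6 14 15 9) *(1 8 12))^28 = ((1 8 12 6 14 15 9 4 13))^28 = (1 8 12 6 14 15 9 4 13)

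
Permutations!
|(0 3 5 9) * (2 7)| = |(0 3 5 9)(2 7)| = 4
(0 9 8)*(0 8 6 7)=(0 9 6 7)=[9, 1, 2, 3, 4, 5, 7, 0, 8, 6]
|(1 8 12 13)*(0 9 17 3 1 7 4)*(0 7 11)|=18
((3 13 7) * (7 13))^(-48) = (13) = ((13)(3 7))^(-48)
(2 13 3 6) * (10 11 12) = (2 13 3 6)(10 11 12) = [0, 1, 13, 6, 4, 5, 2, 7, 8, 9, 11, 12, 10, 3]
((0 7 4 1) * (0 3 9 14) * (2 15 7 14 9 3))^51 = ((0 14)(1 2 15 7 4))^51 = (0 14)(1 2 15 7 4)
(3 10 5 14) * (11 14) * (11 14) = (3 10 5 14) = [0, 1, 2, 10, 4, 14, 6, 7, 8, 9, 5, 11, 12, 13, 3]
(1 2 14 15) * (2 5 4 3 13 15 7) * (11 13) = (1 5 4 3 11 13 15)(2 14 7) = [0, 5, 14, 11, 3, 4, 6, 2, 8, 9, 10, 13, 12, 15, 7, 1]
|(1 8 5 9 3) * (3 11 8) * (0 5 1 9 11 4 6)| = |(0 5 11 8 1 3 9 4 6)| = 9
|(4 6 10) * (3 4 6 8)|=6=|(3 4 8)(6 10)|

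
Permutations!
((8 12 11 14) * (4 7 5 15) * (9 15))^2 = (4 5 15 7 9)(8 11)(12 14) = ((4 7 5 9 15)(8 12 11 14))^2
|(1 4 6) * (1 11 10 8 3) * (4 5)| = 8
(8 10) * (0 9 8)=(0 9 8 10)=[9, 1, 2, 3, 4, 5, 6, 7, 10, 8, 0]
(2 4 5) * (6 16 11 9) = [0, 1, 4, 3, 5, 2, 16, 7, 8, 6, 10, 9, 12, 13, 14, 15, 11] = (2 4 5)(6 16 11 9)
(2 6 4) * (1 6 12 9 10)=[0, 6, 12, 3, 2, 5, 4, 7, 8, 10, 1, 11, 9]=(1 6 4 2 12 9 10)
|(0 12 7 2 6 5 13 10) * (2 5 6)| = 6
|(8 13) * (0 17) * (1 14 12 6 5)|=10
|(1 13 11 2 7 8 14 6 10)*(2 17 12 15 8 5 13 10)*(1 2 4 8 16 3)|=|(1 10 2 7 5 13 11 17 12 15 16 3)(4 8 14 6)|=12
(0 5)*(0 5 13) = (0 13) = [13, 1, 2, 3, 4, 5, 6, 7, 8, 9, 10, 11, 12, 0]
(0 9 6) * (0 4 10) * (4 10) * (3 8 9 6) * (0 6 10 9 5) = [10, 1, 2, 8, 4, 0, 9, 7, 5, 3, 6] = (0 10 6 9 3 8 5)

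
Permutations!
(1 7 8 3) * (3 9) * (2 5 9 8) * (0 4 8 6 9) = (0 4 8 6 9 3 1 7 2 5) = [4, 7, 5, 1, 8, 0, 9, 2, 6, 3]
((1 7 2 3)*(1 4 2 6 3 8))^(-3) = (1 4 7 2 6 8 3)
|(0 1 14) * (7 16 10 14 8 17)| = 8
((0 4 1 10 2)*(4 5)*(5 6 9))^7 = (0 2 10 1 4 5 9 6)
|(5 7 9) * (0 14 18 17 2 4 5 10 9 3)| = 18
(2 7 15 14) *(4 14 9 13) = (2 7 15 9 13 4 14) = [0, 1, 7, 3, 14, 5, 6, 15, 8, 13, 10, 11, 12, 4, 2, 9]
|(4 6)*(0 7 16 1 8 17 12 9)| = |(0 7 16 1 8 17 12 9)(4 6)| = 8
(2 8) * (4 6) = (2 8)(4 6) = [0, 1, 8, 3, 6, 5, 4, 7, 2]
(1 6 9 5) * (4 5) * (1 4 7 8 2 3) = (1 6 9 7 8 2 3)(4 5) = [0, 6, 3, 1, 5, 4, 9, 8, 2, 7]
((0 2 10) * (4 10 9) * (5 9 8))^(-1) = ((0 2 8 5 9 4 10))^(-1) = (0 10 4 9 5 8 2)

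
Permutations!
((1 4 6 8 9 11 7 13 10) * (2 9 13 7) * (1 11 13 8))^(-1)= (1 6 4)(2 11 10 13 9)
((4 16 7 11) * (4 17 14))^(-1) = (4 14 17 11 7 16)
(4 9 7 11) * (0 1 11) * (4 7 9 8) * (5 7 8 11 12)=[1, 12, 2, 3, 11, 7, 6, 0, 4, 9, 10, 8, 5]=(0 1 12 5 7)(4 11 8)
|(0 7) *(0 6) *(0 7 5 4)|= |(0 5 4)(6 7)|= 6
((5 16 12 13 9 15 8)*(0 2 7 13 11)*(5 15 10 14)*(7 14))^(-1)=((0 2 14 5 16 12 11)(7 13 9 10)(8 15))^(-1)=(0 11 12 16 5 14 2)(7 10 9 13)(8 15)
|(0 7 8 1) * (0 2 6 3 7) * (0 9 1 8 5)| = |(0 9 1 2 6 3 7 5)| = 8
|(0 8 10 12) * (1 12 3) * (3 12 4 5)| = 4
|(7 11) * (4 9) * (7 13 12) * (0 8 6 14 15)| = 20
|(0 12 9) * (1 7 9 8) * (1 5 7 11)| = |(0 12 8 5 7 9)(1 11)| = 6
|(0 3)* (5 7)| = 2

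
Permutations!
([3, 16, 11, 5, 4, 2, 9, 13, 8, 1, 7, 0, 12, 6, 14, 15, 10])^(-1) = (0 11 2 5 3)(1 9 6 13 7 10 16)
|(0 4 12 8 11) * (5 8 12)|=5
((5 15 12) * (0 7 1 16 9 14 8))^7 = (16)(5 15 12)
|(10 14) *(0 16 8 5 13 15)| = 6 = |(0 16 8 5 13 15)(10 14)|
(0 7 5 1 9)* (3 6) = (0 7 5 1 9)(3 6) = [7, 9, 2, 6, 4, 1, 3, 5, 8, 0]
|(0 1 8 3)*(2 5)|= |(0 1 8 3)(2 5)|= 4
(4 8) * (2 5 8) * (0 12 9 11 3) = [12, 1, 5, 0, 2, 8, 6, 7, 4, 11, 10, 3, 9] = (0 12 9 11 3)(2 5 8 4)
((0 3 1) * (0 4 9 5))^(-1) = (0 5 9 4 1 3)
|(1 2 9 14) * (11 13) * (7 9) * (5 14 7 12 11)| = |(1 2 12 11 13 5 14)(7 9)| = 14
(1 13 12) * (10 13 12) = [0, 12, 2, 3, 4, 5, 6, 7, 8, 9, 13, 11, 1, 10] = (1 12)(10 13)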